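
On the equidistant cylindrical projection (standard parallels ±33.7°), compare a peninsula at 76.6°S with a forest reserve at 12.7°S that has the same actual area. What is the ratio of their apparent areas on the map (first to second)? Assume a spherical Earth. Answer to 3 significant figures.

4.21

With standard parallel φ₀ = 33.7°, the equirectangular projection gives x = Rλ cos φ₀, y = Rφ, so h = 1 and k = cos 33.7° / cos φ.
Areal scale at 76.6°: h·k = 1.000 × 3.590 = 3.590.
Areal scale at 12.7°: h·k = 1.000 × 0.8528 = 0.8528.
Ratio = 3.590/0.8528 ≈ 4.21.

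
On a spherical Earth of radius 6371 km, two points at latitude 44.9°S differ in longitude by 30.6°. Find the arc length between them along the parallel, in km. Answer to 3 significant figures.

2410 km

Arc length along a parallel = R cos φ · Δλ (with Δλ in radians).
= 6371 × cos 44.9° × (30.6° × π/180) = 6371 × 0.7083 × 0.5341 ≈ 2410 km.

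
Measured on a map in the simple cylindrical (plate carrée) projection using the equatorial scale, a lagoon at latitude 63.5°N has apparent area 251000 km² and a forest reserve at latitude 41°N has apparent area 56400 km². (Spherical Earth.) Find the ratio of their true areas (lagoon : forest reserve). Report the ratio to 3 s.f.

On the plate carrée, areal scale = h·k = 1 × sec φ, so true area = apparent × cos φ.
True area of lagoon: 251000 × cos(63.5°) = 251000 × 0.4462 = 112000 km².
True area of forest reserve: 56400 × cos(41°) = 56400 × 0.7547 = 42570 km².
Ratio = 112000 / 42570 ≈ 2.63.

2.63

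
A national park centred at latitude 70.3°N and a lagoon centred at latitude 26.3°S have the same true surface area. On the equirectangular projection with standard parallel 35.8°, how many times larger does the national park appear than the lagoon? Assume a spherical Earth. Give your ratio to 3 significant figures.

2.66

With standard parallel φ₀ = 35.8°, the equirectangular projection gives x = Rλ cos φ₀, y = Rφ, so h = 1 and k = cos 35.8° / cos φ.
Areal scale at 70.3°: h·k = 1.000 × 2.406 = 2.406.
Areal scale at 26.3°: h·k = 1.000 × 0.9047 = 0.9047.
Ratio = 2.406/0.9047 ≈ 2.66.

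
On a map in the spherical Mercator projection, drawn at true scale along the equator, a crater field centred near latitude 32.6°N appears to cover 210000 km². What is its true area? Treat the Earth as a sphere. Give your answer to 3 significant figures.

149000 km²

Mercator is conformal, so the point scale is isotropic: h = k = sec φ = 1/cos φ.
Areal scale = k² = sec²φ = 1/cos²(32.6°) = 1/0.8425² = 1.409.
True area = apparent / (areal scale) = 210000 / 1.409 ≈ 149000 km².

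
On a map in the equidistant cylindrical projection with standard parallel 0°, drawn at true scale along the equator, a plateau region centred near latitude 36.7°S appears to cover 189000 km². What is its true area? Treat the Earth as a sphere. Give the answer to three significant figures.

152000 km²

For the equirectangular projection with φ₀ = 0 (plate carrée), h = 1 along meridians and k = sec φ along parallels.
Areal scale = h·k = 1 × sec φ; at 36.7°, h = 1.000, k = 1.247, so h·k = 1.247.
True area = apparent / (areal scale) = 189000 / 1.247 ≈ 152000 km².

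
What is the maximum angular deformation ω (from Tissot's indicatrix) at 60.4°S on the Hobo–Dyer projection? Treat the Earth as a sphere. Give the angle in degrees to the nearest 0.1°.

52.4°

The Hobo–Dyer projection is cylindrical equal-area with φ₀ = 37.5°. Cylindrical equal-area (φ₀ = 37.5°): h = cos φ / cos 37.5° along meridians, k = cos 37.5° / cos φ along parallels; h·k = 1.
At 60.4°: h = 0.6226, k = 1.606; principal scales a = 1.606, b = 0.6226.
sin(ω/2) = (a − b)/(a + b) = 0.9836/2.229 = 0.4413, so ω = 2 arcsin(0.4413) ≈ 52.4°.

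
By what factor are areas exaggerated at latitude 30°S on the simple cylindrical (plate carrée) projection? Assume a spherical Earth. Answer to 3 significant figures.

1.15

For the equirectangular projection with φ₀ = 0 (plate carrée), h = 1 along meridians and k = sec φ along parallels.
Areal scale = h·k = 1 × sec φ; at 30°, h = 1.000, k = 1.155, so h·k = 1.155.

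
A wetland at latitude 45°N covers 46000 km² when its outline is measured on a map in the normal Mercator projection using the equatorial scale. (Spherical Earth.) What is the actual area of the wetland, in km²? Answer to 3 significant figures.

23000 km²

Mercator is conformal, so the point scale is isotropic: h = k = sec φ = 1/cos φ.
Areal scale = k² = sec²φ = 1/cos²(45°) = 1/0.7071² = 2.000.
True area = apparent / (areal scale) = 46000 / 2.000 ≈ 23000 km².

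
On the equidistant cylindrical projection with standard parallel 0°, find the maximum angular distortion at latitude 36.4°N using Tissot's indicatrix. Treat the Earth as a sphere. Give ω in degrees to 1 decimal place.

12.4°

For the equirectangular projection with φ₀ = 0 (plate carrée), h = 1 along meridians and k = sec φ along parallels.
At 36.4°: h = 1.000, k = 1.242; principal scales a = 1.242, b = 1.000.
sin(ω/2) = (a − b)/(a + b) = 0.2424/2.242 = 0.1081, so ω = 2 arcsin(0.1081) ≈ 12.4°.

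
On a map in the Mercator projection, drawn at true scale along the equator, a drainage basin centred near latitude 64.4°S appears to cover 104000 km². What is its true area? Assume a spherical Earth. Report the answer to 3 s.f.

For Mercator, h = k = sec φ (a conformal cylindrical projection has a single point scale, 1/cos φ).
Areal scale = k² = sec²φ = 1/cos²(64.4°) = 1/0.4321² = 5.356.
True area = apparent / (areal scale) = 104000 / 5.356 ≈ 19400 km².

19400 km²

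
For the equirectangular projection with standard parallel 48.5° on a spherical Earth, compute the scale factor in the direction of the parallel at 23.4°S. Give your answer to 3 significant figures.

The equidistant cylindrical projection with φ₀ = 48.5° has h = 1 (meridians true) and k = cos φ₀ / cos φ along parallels.
k = cos 48.5° / cos 23.4° = 0.6626/0.9178 = 0.7220.

0.722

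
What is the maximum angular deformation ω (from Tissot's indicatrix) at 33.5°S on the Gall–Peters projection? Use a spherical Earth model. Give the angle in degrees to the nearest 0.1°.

Gall–Peters is a cylindrical equal-area projection with standard parallels at ±45°. Cylindrical equal-area (φ₀ = 45°): h = cos φ / cos 45° along meridians, k = cos 45° / cos φ along parallels; h·k = 1.
At 33.5°: h = 1.179, k = 0.8480; principal scales a = 1.179, b = 0.8480.
sin(ω/2) = (a − b)/(a + b) = 0.3313/2.027 = 0.1634, so ω = 2 arcsin(0.1634) ≈ 18.8°.

18.8°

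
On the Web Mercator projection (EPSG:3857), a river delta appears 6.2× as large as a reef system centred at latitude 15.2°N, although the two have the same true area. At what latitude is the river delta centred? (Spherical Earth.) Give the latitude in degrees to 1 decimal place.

67.2°

On Mercator, (apparent₁)/(apparent₂) = sec²φ₁ / sec²φ₂ when true areas are equal.
cos²φ₂ / cos²φ₁ = 6.2  ⇒  cos φ₁ = cos 15.2° / √6.2 = 0.9650/2.490 = 0.3876.
φ₁ = arccos(0.3876) ≈ 67.2°.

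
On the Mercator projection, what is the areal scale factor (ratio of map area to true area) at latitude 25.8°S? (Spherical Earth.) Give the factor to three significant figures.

Mercator is conformal, so the point scale is isotropic: h = k = sec φ = 1/cos φ.
Areal scale = k² = sec²φ = 1/cos²(25.8°) = 1/0.9003² = 1.234.

1.23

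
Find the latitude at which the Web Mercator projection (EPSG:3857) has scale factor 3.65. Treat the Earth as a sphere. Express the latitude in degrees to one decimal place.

74.1°

Mercator scale is k = sec φ = 1/cos φ.
1/cos φ = 3.65  ⇒  cos φ = 0.2740  ⇒  φ = arccos(0.2740) ≈ 74.1°.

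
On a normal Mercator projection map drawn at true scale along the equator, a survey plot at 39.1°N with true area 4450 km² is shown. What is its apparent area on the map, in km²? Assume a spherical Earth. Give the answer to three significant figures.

7390 km²

Mercator is conformal, so the point scale is isotropic: h = k = sec φ = 1/cos φ.
Areal scale = k² = sec²φ = 1/cos²(39.1°) = 1/0.7760² = 1.660.
Apparent area = 4450 × 1.660 ≈ 7390 km².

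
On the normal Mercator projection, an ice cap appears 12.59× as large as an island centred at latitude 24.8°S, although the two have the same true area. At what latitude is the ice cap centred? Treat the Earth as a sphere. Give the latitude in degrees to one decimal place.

75.2°

Mercator areal scale is sec²φ, so apparent-area ratio = sec²φ₁ / sec²φ₂ = cos²φ₂ / cos²φ₁.
cos²φ₂ / cos²φ₁ = 12.59  ⇒  cos φ₁ = cos 24.8° / √12.59 = 0.9078/3.548 = 0.2558.
φ₁ = arccos(0.2558) ≈ 75.2°.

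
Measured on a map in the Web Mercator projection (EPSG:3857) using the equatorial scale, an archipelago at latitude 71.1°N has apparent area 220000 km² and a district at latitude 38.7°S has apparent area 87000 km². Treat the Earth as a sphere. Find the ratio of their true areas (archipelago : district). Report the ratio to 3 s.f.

0.436

Mercator's areal exaggeration is sec²φ; hence true area = (apparent area) · cos²φ.
True area of archipelago: 220000 × cos²(71.1°) = 220000 × 0.1049 = 23080 km².
True area of district: 87000 × cos²(38.7°) = 87000 × 0.6091 = 52990 km².
Ratio = 23080 / 52990 ≈ 0.436.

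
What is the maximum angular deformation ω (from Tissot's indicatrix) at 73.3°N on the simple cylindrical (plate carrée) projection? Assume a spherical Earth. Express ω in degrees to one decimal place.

67.2°

Plate carrée maps x = Rλ, y = Rφ. The meridian scale is h = 1 and the parallel scale is k = 1/cos φ = sec φ.
At 73.3°: h = 1.000, k = 3.480; principal scales a = 3.480, b = 1.000.
sin(ω/2) = (a − b)/(a + b) = 2.480/4.480 = 0.5536, so ω = 2 arcsin(0.5536) ≈ 67.2°.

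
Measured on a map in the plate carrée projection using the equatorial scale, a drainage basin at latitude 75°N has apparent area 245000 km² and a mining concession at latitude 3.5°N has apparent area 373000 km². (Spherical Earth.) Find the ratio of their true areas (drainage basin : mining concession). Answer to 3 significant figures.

0.170

On the plate carrée, areal scale = h·k = 1 × sec φ, so true area = apparent × cos φ.
True area of drainage basin: 245000 × cos(75°) = 245000 × 0.2588 = 63410 km².
True area of mining concession: 373000 × cos(3.5°) = 373000 × 0.9981 = 372300 km².
Ratio = 63410 / 372300 ≈ 0.170.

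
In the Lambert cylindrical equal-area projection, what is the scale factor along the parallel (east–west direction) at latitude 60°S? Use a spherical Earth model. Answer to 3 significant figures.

2.00

The Lambert cylindrical equal-area projection is the cylindrical equal-area projection with its standard parallel at the equator (φ₀ = 0). For cylindrical equal-area with standard parallel φ₀, h = cos φ / cos φ₀ and k = cos φ₀ / cos φ, so h·k = 1.
k = cos 0° / cos 60° = 1.000/0.5000 = 2.000.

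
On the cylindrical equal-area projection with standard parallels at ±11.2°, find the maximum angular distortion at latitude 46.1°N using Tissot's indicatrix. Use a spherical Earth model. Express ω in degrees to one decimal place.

39.0°

A cylindrical equal-area projection with standard parallel φ₀ has meridian scale h = cos φ / cos φ₀ and parallel scale k = cos φ₀ / cos φ (so areas are preserved, h·k = 1).
At 46.1°: h = 0.7069, k = 1.415; principal scales a = 1.415, b = 0.7069.
sin(ω/2) = (a − b)/(a + b) = 0.7078/2.122 = 0.3336, so ω = 2 arcsin(0.3336) ≈ 39.0°.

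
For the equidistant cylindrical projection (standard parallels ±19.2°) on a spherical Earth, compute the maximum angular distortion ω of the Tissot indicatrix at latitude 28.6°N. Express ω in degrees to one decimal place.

With standard parallel φ₀ = 19.2°, the equirectangular projection gives x = Rλ cos φ₀, y = Rφ, so h = 1 and k = cos 19.2° / cos φ.
At 28.6°: h = 1.000, k = 1.076; principal scales a = 1.076, b = 1.000.
sin(ω/2) = (a − b)/(a + b) = 0.07562/2.076 = 0.03643, so ω = 2 arcsin(0.03643) ≈ 4.2°.

4.2°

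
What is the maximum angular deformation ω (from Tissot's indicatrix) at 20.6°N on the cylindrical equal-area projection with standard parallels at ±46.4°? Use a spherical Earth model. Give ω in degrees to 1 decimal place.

A cylindrical equal-area projection with standard parallel φ₀ has meridian scale h = cos φ / cos φ₀ and parallel scale k = cos φ₀ / cos φ (so areas are preserved, h·k = 1).
At 20.6°: h = 1.357, k = 0.7367; principal scales a = 1.357, b = 0.7367.
sin(ω/2) = (a − b)/(a + b) = 0.6206/2.094 = 0.2964, so ω = 2 arcsin(0.2964) ≈ 34.5°.

34.5°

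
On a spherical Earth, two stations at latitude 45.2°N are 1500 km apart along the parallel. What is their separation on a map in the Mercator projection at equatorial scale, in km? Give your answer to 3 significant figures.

For Mercator, h = k = sec φ (a conformal cylindrical projection has a single point scale, 1/cos φ).
Along the parallel, k = sec 45.2° = 1/0.7046 = 1.419.
Map distance = 1500 × 1.419 ≈ 2130 km.

2130 km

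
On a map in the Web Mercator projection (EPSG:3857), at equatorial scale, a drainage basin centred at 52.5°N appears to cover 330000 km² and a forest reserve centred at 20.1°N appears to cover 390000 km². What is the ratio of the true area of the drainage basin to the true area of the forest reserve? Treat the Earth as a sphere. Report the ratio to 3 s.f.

0.356

On Mercator the areal scale is sec²φ, so true area = apparent × cos²φ.
True area of drainage basin: 330000 × cos²(52.5°) = 330000 × 0.3706 = 122300 km².
True area of forest reserve: 390000 × cos²(20.1°) = 390000 × 0.8819 = 343900 km².
Ratio = 122300 / 343900 ≈ 0.356.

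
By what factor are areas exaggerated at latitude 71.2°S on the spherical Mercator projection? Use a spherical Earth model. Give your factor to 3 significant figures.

Mercator is conformal, so the point scale is isotropic: h = k = sec φ = 1/cos φ.
Areal scale = k² = sec²φ = 1/cos²(71.2°) = 1/0.3223² = 9.629.

9.63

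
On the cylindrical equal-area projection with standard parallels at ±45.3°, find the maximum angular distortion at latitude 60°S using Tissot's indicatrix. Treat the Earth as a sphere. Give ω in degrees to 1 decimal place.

A cylindrical equal-area projection with standard parallel φ₀ has meridian scale h = cos φ / cos φ₀ and parallel scale k = cos φ₀ / cos φ (so areas are preserved, h·k = 1).
At 60°: h = 0.7108, k = 1.407; principal scales a = 1.407, b = 0.7108.
sin(ω/2) = (a − b)/(a + b) = 0.6960/2.118 = 0.3286, so ω = 2 arcsin(0.3286) ≈ 38.4°.

38.4°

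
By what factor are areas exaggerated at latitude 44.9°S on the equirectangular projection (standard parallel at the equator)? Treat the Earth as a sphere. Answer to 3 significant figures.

1.41

Plate carrée maps x = Rλ, y = Rφ. The meridian scale is h = 1 and the parallel scale is k = 1/cos φ = sec φ.
Areal scale = h·k = 1 × sec φ; at 44.9°, h = 1.000, k = 1.412, so h·k = 1.412.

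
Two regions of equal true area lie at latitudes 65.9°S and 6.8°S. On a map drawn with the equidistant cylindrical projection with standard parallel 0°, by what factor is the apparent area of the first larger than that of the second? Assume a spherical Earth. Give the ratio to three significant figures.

Plate carrée maps x = Rλ, y = Rφ. The meridian scale is h = 1 and the parallel scale is k = 1/cos φ = sec φ.
Areal scale at 65.9°: h·k = 1.000 × 2.449 = 2.449.
Areal scale at 6.8°: h·k = 1.000 × 1.007 = 1.007.
Ratio = 2.449/1.007 ≈ 2.43.

2.43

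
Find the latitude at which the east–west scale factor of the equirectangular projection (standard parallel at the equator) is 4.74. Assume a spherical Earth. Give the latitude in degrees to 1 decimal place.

77.8°

Plate carrée: h = 1, k = sec φ along parallels.
sec φ = 4.74  ⇒  cos φ = 0.2110  ⇒  φ ≈ 77.8°.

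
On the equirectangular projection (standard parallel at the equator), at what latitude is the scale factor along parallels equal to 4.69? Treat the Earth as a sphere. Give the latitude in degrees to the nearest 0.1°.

77.7°

Plate carrée: h = 1, k = sec φ along parallels.
sec φ = 4.69  ⇒  cos φ = 0.2132  ⇒  φ ≈ 77.7°.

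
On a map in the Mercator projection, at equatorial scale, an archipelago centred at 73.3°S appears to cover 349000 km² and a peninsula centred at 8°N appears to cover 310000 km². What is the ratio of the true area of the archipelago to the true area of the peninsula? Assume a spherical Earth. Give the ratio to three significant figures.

0.0948

Since Mercator area scale is 1/cos²φ, the true area equals the apparent area multiplied by cos²φ.
True area of archipelago: 349000 × cos²(73.3°) = 349000 × 0.08258 = 28820 km².
True area of peninsula: 310000 × cos²(8°) = 310000 × 0.9806 = 304000 km².
Ratio = 28820 / 304000 ≈ 0.0948.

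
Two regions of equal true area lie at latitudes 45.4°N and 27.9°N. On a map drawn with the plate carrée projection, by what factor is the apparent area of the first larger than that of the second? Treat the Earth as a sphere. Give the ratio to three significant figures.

1.26

In the plate carrée (x = Rλ, y = Rφ), meridians are true-scale (h = 1) and parallels are stretched by k = sec φ.
Areal scale at 45.4°: h·k = 1.000 × 1.424 = 1.424.
Areal scale at 27.9°: h·k = 1.000 × 1.132 = 1.132.
Ratio = 1.424/1.132 ≈ 1.26.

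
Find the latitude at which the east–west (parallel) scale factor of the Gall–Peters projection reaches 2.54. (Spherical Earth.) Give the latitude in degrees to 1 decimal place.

The Gall–Peters projection is cylindrical equal-area with φ₀ = 45°. For cylindrical equal-area with standard parallel φ₀, h = cos φ / cos φ₀ and k = cos φ₀ / cos φ, so h·k = 1.
k = cos φ₀ / cos φ = 2.54  ⇒  cos φ = cos 45° / 2.54 = 0.2784.
φ = arccos(0.2784) ≈ 73.8°.

73.8°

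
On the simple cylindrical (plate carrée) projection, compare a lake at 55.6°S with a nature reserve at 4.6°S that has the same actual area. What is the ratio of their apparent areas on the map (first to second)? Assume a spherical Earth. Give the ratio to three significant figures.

1.76

Plate carrée maps x = Rλ, y = Rφ. The meridian scale is h = 1 and the parallel scale is k = 1/cos φ = sec φ.
Areal scale at 55.6°: h·k = 1.000 × 1.770 = 1.770.
Areal scale at 4.6°: h·k = 1.000 × 1.003 = 1.003.
Ratio = 1.770/1.003 ≈ 1.76.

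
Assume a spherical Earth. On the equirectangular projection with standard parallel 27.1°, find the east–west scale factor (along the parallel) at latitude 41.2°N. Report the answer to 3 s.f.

1.18

The equidistant cylindrical projection with φ₀ = 27.1° has h = 1 (meridians true) and k = cos φ₀ / cos φ along parallels.
k = cos 27.1° / cos 41.2° = 0.8902/0.7524 = 1.183.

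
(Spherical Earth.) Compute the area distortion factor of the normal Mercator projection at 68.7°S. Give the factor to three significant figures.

For Mercator, h = k = sec φ (a conformal cylindrical projection has a single point scale, 1/cos φ).
Areal scale = k² = sec²φ = 1/cos²(68.7°) = 1/0.3633² = 7.579.

7.58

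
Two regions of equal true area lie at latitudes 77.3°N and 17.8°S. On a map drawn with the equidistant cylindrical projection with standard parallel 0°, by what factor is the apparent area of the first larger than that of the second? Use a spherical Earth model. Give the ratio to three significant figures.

4.33

For the equirectangular projection with φ₀ = 0 (plate carrée), h = 1 along meridians and k = sec φ along parallels.
Areal scale at 77.3°: h·k = 1.000 × 4.549 = 4.549.
Areal scale at 17.8°: h·k = 1.000 × 1.050 = 1.050.
Ratio = 4.549/1.050 ≈ 4.33.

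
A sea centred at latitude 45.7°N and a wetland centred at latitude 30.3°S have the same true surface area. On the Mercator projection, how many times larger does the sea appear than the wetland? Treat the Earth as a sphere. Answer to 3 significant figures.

1.53

Mercator is conformal with k = sec φ, so areal scale = k² = sec²φ.
At 45.7°: sec²(45.7°) = 1/0.6984² = 2.050.
At 30.3°: sec²(30.3°) = 1/0.8634² = 1.341.
Ratio = 2.050/1.341 = cos²(30.3°)/cos²(45.7°) ≈ 1.53.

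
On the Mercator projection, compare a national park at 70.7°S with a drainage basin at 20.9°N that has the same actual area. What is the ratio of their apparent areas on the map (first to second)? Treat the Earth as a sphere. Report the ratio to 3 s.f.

7.99

Mercator is conformal with k = sec φ, so areal scale = k² = sec²φ.
At 70.7°: sec²(70.7°) = 1/0.3305² = 9.154.
At 20.9°: sec²(20.9°) = 1/0.9342² = 1.146.
Ratio = 9.154/1.146 = cos²(20.9°)/cos²(70.7°) ≈ 7.99.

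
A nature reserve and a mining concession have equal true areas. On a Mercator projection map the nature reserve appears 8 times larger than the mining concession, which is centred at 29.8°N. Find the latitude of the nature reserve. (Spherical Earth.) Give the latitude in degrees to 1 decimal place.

72.1°

Mercator areal scale is sec²φ, so apparent-area ratio = sec²φ₁ / sec²φ₂ = cos²φ₂ / cos²φ₁.
cos²φ₂ / cos²φ₁ = 8  ⇒  cos φ₁ = cos 29.8° / √8 = 0.8678/2.828 = 0.3068.
φ₁ = arccos(0.3068) ≈ 72.1°.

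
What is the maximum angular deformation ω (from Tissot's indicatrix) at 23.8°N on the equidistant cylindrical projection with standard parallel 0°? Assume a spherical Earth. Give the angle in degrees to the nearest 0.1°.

5.1°

In the plate carrée (x = Rλ, y = Rφ), meridians are true-scale (h = 1) and parallels are stretched by k = sec φ.
At 23.8°: h = 1.000, k = 1.093; principal scales a = 1.093, b = 1.000.
sin(ω/2) = (a − b)/(a + b) = 0.09294/2.093 = 0.04441, so ω = 2 arcsin(0.04441) ≈ 5.1°.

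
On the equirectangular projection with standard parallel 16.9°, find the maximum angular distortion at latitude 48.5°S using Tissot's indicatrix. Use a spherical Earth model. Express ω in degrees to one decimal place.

The equidistant cylindrical projection with φ₀ = 16.9° has h = 1 (meridians true) and k = cos φ₀ / cos φ along parallels.
At 48.5°: h = 1.000, k = 1.444; principal scales a = 1.444, b = 1.000.
sin(ω/2) = (a − b)/(a + b) = 0.4440/2.444 = 0.1817, so ω = 2 arcsin(0.1817) ≈ 20.9°.

20.9°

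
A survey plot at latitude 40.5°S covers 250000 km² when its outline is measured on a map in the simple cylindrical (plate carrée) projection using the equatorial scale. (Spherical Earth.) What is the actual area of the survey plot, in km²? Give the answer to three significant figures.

For the equirectangular projection with φ₀ = 0 (plate carrée), h = 1 along meridians and k = sec φ along parallels.
Areal scale = h·k = 1 × sec φ; at 40.5°, h = 1.000, k = 1.315, so h·k = 1.315.
True area = apparent / (areal scale) = 250000 / 1.315 ≈ 190000 km².

190000 km²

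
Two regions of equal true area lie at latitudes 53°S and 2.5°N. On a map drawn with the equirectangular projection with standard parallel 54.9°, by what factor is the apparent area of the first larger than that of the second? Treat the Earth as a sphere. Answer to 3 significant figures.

In the equirectangular projection with standard parallel φ₀ = 54.9° (x = Rλ cos φ₀, y = Rφ), meridians are true-scale (h = 1) and the parallel scale is k = cos φ₀ / cos φ.
Areal scale at 53°: h·k = 1.000 × 0.9555 = 0.9555.
Areal scale at 2.5°: h·k = 1.000 × 0.5756 = 0.5756.
Ratio = 0.9555/0.5756 ≈ 1.66.

1.66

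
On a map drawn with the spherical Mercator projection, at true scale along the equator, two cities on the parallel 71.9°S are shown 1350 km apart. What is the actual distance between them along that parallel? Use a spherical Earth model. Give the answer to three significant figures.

419 km

The Mercator projection is conformal; its linear scale factor is the same in every direction and equals sec φ = 1/cos φ.
Along the parallel at 71.9°, map distances are exaggerated by k = sec 71.9° = 3.219.
True distance = 1350 / 3.219 = 1350 × cos 71.9° ≈ 419 km.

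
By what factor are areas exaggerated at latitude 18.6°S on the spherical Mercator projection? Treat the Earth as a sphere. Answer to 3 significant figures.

1.11

The Mercator projection is conformal; its linear scale factor is the same in every direction and equals sec φ = 1/cos φ.
Areal scale = k² = sec²φ = 1/cos²(18.6°) = 1/0.9478² = 1.113.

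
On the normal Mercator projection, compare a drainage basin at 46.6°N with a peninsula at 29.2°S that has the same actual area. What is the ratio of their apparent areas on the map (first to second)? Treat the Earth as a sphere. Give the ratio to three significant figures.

Mercator areal scale is sec²φ.
At 46.6°: sec²(46.6°) = 1/0.6871² = 2.118.
At 29.2°: sec²(29.2°) = 1/0.8729² = 1.312.
Ratio = 2.118/1.312 = cos²(29.2°)/cos²(46.6°) ≈ 1.61.

1.61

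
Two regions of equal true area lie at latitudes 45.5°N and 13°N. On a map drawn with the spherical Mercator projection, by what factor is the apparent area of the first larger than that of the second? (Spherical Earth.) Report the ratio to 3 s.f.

1.93

Mercator is conformal with k = sec φ, so areal scale = k² = sec²φ.
At 45.5°: sec²(45.5°) = 1/0.7009² = 2.036.
At 13°: sec²(13°) = 1/0.9744² = 1.053.
Ratio = 2.036/1.053 = cos²(13°)/cos²(45.5°) ≈ 1.93.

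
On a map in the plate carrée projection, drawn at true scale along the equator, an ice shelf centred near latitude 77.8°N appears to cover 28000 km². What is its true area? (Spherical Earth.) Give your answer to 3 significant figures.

5920 km²

Plate carrée maps x = Rλ, y = Rφ. The meridian scale is h = 1 and the parallel scale is k = 1/cos φ = sec φ.
Areal scale = h·k = 1 × sec φ; at 77.8°, h = 1.000, k = 4.732, so h·k = 4.732.
True area = apparent / (areal scale) = 28000 / 4.732 ≈ 5920 km².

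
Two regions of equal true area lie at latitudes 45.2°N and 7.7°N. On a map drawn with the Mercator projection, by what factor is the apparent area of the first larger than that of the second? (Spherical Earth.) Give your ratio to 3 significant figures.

1.98

Mercator is conformal with k = sec φ, so areal scale = k² = sec²φ.
At 45.2°: sec²(45.2°) = 1/0.7046² = 2.014.
At 7.7°: sec²(7.7°) = 1/0.9910² = 1.018.
Ratio = 2.014/1.018 = cos²(7.7°)/cos²(45.2°) ≈ 1.98.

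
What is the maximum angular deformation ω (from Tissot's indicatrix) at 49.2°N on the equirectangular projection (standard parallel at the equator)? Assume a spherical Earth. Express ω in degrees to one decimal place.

24.2°

Plate carrée maps x = Rλ, y = Rφ. The meridian scale is h = 1 and the parallel scale is k = 1/cos φ = sec φ.
At 49.2°: h = 1.000, k = 1.530; principal scales a = 1.530, b = 1.000.
sin(ω/2) = (a − b)/(a + b) = 0.5304/2.530 = 0.2096, so ω = 2 arcsin(0.2096) ≈ 24.2°.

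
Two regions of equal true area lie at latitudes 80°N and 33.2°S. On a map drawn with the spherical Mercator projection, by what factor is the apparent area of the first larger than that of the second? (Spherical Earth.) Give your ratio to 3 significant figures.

23.2

Mercator areal scale is sec²φ.
At 80°: sec²(80°) = 1/0.1736² = 33.16.
At 33.2°: sec²(33.2°) = 1/0.8368² = 1.428.
Ratio = 33.16/1.428 = cos²(33.2°)/cos²(80°) ≈ 23.2.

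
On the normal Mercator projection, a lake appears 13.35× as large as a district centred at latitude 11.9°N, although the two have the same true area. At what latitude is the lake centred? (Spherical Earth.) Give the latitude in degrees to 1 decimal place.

For equal true areas on Mercator, apparent areas scale as sec²φ, so the ratio is cos²φ₂ / cos²φ₁.
cos²φ₂ / cos²φ₁ = 13.35  ⇒  cos φ₁ = cos 11.9° / √13.35 = 0.9785/3.654 = 0.2678.
φ₁ = arccos(0.2678) ≈ 74.5°.

74.5°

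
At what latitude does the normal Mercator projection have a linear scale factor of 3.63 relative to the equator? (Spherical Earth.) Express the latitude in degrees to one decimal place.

74.0°

Mercator scale is k = sec φ = 1/cos φ.
1/cos φ = 3.63  ⇒  cos φ = 0.2755  ⇒  φ = arccos(0.2755) ≈ 74.0°.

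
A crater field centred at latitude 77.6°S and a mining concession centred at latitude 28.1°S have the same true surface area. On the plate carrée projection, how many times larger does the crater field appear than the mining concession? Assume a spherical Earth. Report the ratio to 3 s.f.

4.11

For the equirectangular projection with φ₀ = 0 (plate carrée), h = 1 along meridians and k = sec φ along parallels.
Areal scale at 77.6°: h·k = 1.000 × 4.657 = 4.657.
Areal scale at 28.1°: h·k = 1.000 × 1.134 = 1.134.
Ratio = 4.657/1.134 ≈ 4.11.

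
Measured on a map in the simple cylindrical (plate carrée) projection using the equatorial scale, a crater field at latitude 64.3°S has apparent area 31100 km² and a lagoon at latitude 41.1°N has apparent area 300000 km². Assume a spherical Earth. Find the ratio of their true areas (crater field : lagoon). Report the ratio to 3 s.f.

0.0597

On the plate carrée, areal scale = h·k = 1 × sec φ, so true area = apparent × cos φ.
True area of crater field: 31100 × cos(64.3°) = 31100 × 0.4337 = 13490 km².
True area of lagoon: 300000 × cos(41.1°) = 300000 × 0.7536 = 226100 km².
Ratio = 13490 / 226100 ≈ 0.0597.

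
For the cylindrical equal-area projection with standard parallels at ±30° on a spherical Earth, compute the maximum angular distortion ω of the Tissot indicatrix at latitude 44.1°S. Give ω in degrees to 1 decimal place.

For cylindrical equal-area with standard parallel φ₀, h = cos φ / cos φ₀ and k = cos φ₀ / cos φ, so h·k = 1.
At 44.1°: h = 0.8292, k = 1.206; principal scales a = 1.206, b = 0.8292.
sin(ω/2) = (a − b)/(a + b) = 0.3767/2.035 = 0.1851, so ω = 2 arcsin(0.1851) ≈ 21.3°.

21.3°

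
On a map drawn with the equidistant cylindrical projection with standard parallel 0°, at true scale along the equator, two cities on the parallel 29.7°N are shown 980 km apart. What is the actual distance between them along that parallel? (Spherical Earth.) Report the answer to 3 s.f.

For the equirectangular projection with φ₀ = 0 (plate carrée), h = 1 along meridians and k = sec φ along parallels.
Along the parallel at 29.7°, map distances are exaggerated by k = sec 29.7° = 1.151.
True distance = 980 / 1.151 = 980 × cos 29.7° ≈ 851 km.

851 km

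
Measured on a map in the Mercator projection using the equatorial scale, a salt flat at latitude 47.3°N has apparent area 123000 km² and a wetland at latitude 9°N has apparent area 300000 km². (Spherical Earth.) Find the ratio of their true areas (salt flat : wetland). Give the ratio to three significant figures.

Mercator's areal exaggeration is sec²φ; hence true area = (apparent area) · cos²φ.
True area of salt flat: 123000 × cos²(47.3°) = 123000 × 0.4599 = 56570 km².
True area of wetland: 300000 × cos²(9°) = 300000 × 0.9755 = 292700 km².
Ratio = 56570 / 292700 ≈ 0.193.

0.193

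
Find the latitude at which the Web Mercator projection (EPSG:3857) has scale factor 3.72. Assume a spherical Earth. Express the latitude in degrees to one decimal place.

74.4°

Mercator scale is k = sec φ = 1/cos φ.
1/cos φ = 3.72  ⇒  cos φ = 0.2688  ⇒  φ = arccos(0.2688) ≈ 74.4°.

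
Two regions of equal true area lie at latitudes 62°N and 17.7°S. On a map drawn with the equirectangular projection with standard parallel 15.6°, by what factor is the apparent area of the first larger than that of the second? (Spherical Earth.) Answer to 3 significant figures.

2.03

With standard parallel φ₀ = 15.6°, the equirectangular projection gives x = Rλ cos φ₀, y = Rφ, so h = 1 and k = cos 15.6° / cos φ.
Areal scale at 62°: h·k = 1.000 × 2.052 = 2.052.
Areal scale at 17.7°: h·k = 1.000 × 1.011 = 1.011.
Ratio = 2.052/1.011 ≈ 2.03.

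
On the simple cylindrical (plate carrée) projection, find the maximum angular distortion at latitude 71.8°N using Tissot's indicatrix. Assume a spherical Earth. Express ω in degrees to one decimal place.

Plate carrée maps x = Rλ, y = Rφ. The meridian scale is h = 1 and the parallel scale is k = 1/cos φ = sec φ.
At 71.8°: h = 1.000, k = 3.202; principal scales a = 3.202, b = 1.000.
sin(ω/2) = (a − b)/(a + b) = 2.202/4.202 = 0.5240, so ω = 2 arcsin(0.5240) ≈ 63.2°.

63.2°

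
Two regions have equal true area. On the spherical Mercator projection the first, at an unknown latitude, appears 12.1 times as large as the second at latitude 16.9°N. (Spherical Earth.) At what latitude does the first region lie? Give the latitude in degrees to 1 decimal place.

Mercator areal scale is sec²φ, so apparent-area ratio = sec²φ₁ / sec²φ₂ = cos²φ₂ / cos²φ₁.
cos²φ₂ / cos²φ₁ = 12.1  ⇒  cos φ₁ = cos 16.9° / √12.1 = 0.9568/3.479 = 0.2751.
φ₁ = arccos(0.2751) ≈ 74.0°.

74.0°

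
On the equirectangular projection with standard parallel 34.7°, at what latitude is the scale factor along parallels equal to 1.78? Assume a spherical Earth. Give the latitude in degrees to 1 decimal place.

With standard parallel φ₀ = 34.7°, the equirectangular projection gives x = Rλ cos φ₀, y = Rφ, so h = 1 and k = cos 34.7° / cos φ.
k = cos φ₀ / cos φ = 1.78  ⇒  cos φ = cos 34.7° / 1.78 = 0.4619.
φ = arccos(0.4619) ≈ 62.5°.

62.5°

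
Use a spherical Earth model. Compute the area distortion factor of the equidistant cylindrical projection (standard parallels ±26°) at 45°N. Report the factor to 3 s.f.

1.27

In the equirectangular projection with standard parallel φ₀ = 26° (x = Rλ cos φ₀, y = Rφ), meridians are true-scale (h = 1) and the parallel scale is k = cos φ₀ / cos φ.
Areal scale = h·k = 1 × cos φ₀ / cos φ; at 45°, h = 1.000, k = 1.271, so h·k = 1.271.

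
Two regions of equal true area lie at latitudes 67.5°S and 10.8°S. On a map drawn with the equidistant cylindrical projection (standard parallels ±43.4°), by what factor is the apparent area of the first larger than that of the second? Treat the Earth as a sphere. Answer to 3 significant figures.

2.57

In the equirectangular projection with standard parallel φ₀ = 43.4° (x = Rλ cos φ₀, y = Rφ), meridians are true-scale (h = 1) and the parallel scale is k = cos φ₀ / cos φ.
Areal scale at 67.5°: h·k = 1.000 × 1.899 = 1.899.
Areal scale at 10.8°: h·k = 1.000 × 0.7397 = 0.7397.
Ratio = 1.899/0.7397 ≈ 2.57.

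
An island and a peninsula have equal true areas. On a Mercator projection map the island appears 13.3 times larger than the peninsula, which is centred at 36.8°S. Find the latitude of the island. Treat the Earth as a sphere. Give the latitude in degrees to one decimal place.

For equal true areas on Mercator, apparent areas scale as sec²φ, so the ratio is cos²φ₂ / cos²φ₁.
cos²φ₂ / cos²φ₁ = 13.3  ⇒  cos φ₁ = cos 36.8° / √13.3 = 0.8007/3.647 = 0.2196.
φ₁ = arccos(0.2196) ≈ 77.3°.

77.3°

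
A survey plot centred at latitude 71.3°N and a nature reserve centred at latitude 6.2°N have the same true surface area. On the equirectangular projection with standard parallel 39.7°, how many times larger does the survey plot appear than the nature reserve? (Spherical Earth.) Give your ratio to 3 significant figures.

The equidistant cylindrical projection with φ₀ = 39.7° has h = 1 (meridians true) and k = cos φ₀ / cos φ along parallels.
Areal scale at 71.3°: h·k = 1.000 × 2.400 = 2.400.
Areal scale at 6.2°: h·k = 1.000 × 0.7739 = 0.7739.
Ratio = 2.400/0.7739 ≈ 3.10.

3.10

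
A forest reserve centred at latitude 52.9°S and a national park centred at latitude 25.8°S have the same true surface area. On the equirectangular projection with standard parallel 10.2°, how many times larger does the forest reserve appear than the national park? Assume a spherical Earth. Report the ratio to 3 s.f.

In the equirectangular projection with standard parallel φ₀ = 10.2° (x = Rλ cos φ₀, y = Rφ), meridians are true-scale (h = 1) and the parallel scale is k = cos φ₀ / cos φ.
Areal scale at 52.9°: h·k = 1.000 × 1.632 = 1.632.
Areal scale at 25.8°: h·k = 1.000 × 1.093 = 1.093.
Ratio = 1.632/1.093 ≈ 1.49.

1.49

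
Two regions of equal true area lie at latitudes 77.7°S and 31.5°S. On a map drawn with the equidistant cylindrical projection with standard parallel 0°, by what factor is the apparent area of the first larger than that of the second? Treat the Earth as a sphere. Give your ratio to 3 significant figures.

In the plate carrée (x = Rλ, y = Rφ), meridians are true-scale (h = 1) and parallels are stretched by k = sec φ.
Areal scale at 77.7°: h·k = 1.000 × 4.694 = 4.694.
Areal scale at 31.5°: h·k = 1.000 × 1.173 = 1.173.
Ratio = 4.694/1.173 ≈ 4.00.

4.00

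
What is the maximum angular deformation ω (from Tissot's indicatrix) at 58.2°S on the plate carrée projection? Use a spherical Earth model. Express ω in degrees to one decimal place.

36.1°

In the plate carrée (x = Rλ, y = Rφ), meridians are true-scale (h = 1) and parallels are stretched by k = sec φ.
At 58.2°: h = 1.000, k = 1.898; principal scales a = 1.898, b = 1.000.
sin(ω/2) = (a − b)/(a + b) = 0.8977/2.898 = 0.3098, so ω = 2 arcsin(0.3098) ≈ 36.1°.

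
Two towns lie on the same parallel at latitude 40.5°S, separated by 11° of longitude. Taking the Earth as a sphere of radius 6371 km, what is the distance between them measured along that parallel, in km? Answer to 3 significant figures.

930 km

Arc length along a parallel = R cos φ · Δλ (with Δλ in radians).
= 6371 × cos 40.5° × (11° × π/180) = 6371 × 0.7604 × 0.1920 ≈ 930 km.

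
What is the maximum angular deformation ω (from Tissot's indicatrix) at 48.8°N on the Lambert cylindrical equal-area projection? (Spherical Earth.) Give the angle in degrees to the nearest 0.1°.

46.5°

The Lambert cylindrical equal-area projection is the cylindrical equal-area projection with its standard parallel at the equator (φ₀ = 0). A cylindrical equal-area projection with standard parallel φ₀ has meridian scale h = cos φ / cos φ₀ and parallel scale k = cos φ₀ / cos φ (so areas are preserved, h·k = 1).
At 48.8°: h = 0.6587, k = 1.518; principal scales a = 1.518, b = 0.6587.
sin(ω/2) = (a − b)/(a + b) = 0.8595/2.177 = 0.3948, so ω = 2 arcsin(0.3948) ≈ 46.5°.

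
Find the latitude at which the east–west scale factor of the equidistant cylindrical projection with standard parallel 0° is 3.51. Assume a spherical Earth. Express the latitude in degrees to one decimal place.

Plate carrée: h = 1, k = sec φ along parallels.
sec φ = 3.51  ⇒  cos φ = 0.2849  ⇒  φ ≈ 73.4°.

73.4°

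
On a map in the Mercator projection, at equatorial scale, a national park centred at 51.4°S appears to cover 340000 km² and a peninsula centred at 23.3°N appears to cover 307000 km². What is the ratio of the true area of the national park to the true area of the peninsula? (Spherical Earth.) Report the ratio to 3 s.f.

Mercator's areal exaggeration is sec²φ; hence true area = (apparent area) · cos²φ.
True area of national park: 340000 × cos²(51.4°) = 340000 × 0.3892 = 132300 km².
True area of peninsula: 307000 × cos²(23.3°) = 307000 × 0.8435 = 259000 km².
Ratio = 132300 / 259000 ≈ 0.511.

0.511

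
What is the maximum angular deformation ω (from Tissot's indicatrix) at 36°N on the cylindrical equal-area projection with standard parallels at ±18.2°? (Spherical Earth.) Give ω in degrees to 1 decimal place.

A cylindrical equal-area projection with standard parallel φ₀ has meridian scale h = cos φ / cos φ₀ and parallel scale k = cos φ₀ / cos φ (so areas are preserved, h·k = 1).
At 36°: h = 0.8516, k = 1.174; principal scales a = 1.174, b = 0.8516.
sin(ω/2) = (a − b)/(a + b) = 0.3226/2.026 = 0.1592, so ω = 2 arcsin(0.1592) ≈ 18.3°.

18.3°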